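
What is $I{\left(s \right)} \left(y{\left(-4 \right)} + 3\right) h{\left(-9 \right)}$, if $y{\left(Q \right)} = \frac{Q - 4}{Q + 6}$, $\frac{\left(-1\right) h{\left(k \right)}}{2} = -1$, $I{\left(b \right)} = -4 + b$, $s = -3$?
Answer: $14$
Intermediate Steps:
$h{\left(k \right)} = 2$ ($h{\left(k \right)} = \left(-2\right) \left(-1\right) = 2$)
$y{\left(Q \right)} = \frac{-4 + Q}{6 + Q}$
$I{\left(s \right)} \left(y{\left(-4 \right)} + 3\right) h{\left(-9 \right)} = \left(-4 - 3\right) \left(\frac{-4 - 4}{6 - 4} + 3\right) 2 = - 7 \left(\frac{1}{2} \left(-8\right) + 3\right) 2 = - 7 \left(-4 + 3\right) 2 = \left(-7\right) \left(-1\right) 2 = 7 \cdot 2 = 14$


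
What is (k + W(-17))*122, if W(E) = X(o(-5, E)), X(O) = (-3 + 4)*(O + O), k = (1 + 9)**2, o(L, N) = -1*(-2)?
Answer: 12688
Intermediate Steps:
o(L, N) = 2
k = 100 (k = 10**2 = 100)
X(O) = 2*O (X(O) = 1*(2*O) = 2*O)
W(E) = 4 (W(E) = 2*2 = 4)
(k + W(-17))*122 = (100 + 4)*122 = 104*122 = 12688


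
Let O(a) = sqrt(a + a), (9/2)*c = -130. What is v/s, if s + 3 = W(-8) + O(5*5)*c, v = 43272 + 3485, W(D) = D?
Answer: 41660487/3370199 - 547056900*sqrt(2)/3370199 ≈ -217.20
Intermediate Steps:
c = -260/9 (c = (2/9)*(-130) = -260/9 ≈ -28.889)
O(a) = sqrt(2)*sqrt(a) (O(a) = sqrt(2*a) = sqrt(2)*sqrt(a))
v = 46757
s = -11 - 1300*sqrt(2)/9 (s = -3 + (-8 + (sqrt(2)*sqrt(5*5))*(-260/9)) = -3 + (-8 + (sqrt(2)*sqrt(25))*(-260/9)) = -3 + (-8 + (sqrt(2)*5)*(-260/9)) = -3 + (-8 + (5*sqrt(2))*(-260/9)) = -3 + (-8 - 1300*sqrt(2)/9) = -11 - 1300*sqrt(2)/9 ≈ -215.28)
v/s = 46757/(-11 - 1300*sqrt(2)/9)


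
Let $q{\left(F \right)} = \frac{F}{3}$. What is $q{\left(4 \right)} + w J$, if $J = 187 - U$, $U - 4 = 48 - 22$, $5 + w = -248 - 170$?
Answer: $- \frac{199229}{3} \approx -66410.0$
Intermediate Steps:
$w = -423$ ($w = -5 - 418 = -423$)
$U = 30$ ($U = 4 + \left(48 - 22\right) = 4 + 26 = 30$)
$q{\left(F \right)} = \frac{F}{3}$ ($q{\left(F \right)} = F \frac{1}{3} = \frac{F}{3}$)
$J = 157$ ($J = 187 - 30 = 157$)
$q{\left(4 \right)} + w J = \frac{1}{3} \cdot 4 - 66411 = \frac{4}{3} - 66411 = - \frac{199229}{3}$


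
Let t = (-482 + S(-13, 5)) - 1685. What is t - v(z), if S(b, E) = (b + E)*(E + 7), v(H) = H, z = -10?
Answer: -2253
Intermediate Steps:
S(b, E) = (7 + E)*(E + b) (S(b, E) = (E + b)*(7 + E) = (7 + E)*(E + b))
t = -2263 (t = (-482 + (5**2 + 7*5 + 7*(-13) + 5*(-13))) - 1685 = (-482 + (25 + 35 - 91 - 65)) - 1685 = (-482 - 96) - 1685 = -578 - 1685 = -2263)
t - v(z) = -2263 - 1*(-10) = -2263 + 10 = -2253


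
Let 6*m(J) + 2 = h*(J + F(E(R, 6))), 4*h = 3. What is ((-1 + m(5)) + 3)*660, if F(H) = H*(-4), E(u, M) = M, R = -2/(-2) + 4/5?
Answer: -935/2 ≈ -467.50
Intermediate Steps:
R = 9/5 (R = -2*(-½) + 4*(⅕) = 1 + ⅘ = 9/5 ≈ 1.8000)
h = ¾ (h = (¼)*3 = ¾ ≈ 0.75000)
F(H) = -4*H
m(J) = -10/3 + J/8 (m(J) = -⅓ + (3*(J - 4*6)/4)/6 = -⅓ + (3*(J - 24)/4)/6 = -⅓ + (3*(-24 + J)/4)/6 = -⅓ + (-18 + 3*J/4)/6 = -⅓ + (-3 + J/8) = -10/3 + J/8)
((-1 + m(5)) + 3)*660 = ((-1 + (-10/3 + (⅛)*5)) + 3)*660 = ((-1 + (-10/3 + 5/8)) + 3)*660 = ((-1 - 65/24) + 3)*660 = (-89/24 + 3)*660 = -17/24*660 = -935/2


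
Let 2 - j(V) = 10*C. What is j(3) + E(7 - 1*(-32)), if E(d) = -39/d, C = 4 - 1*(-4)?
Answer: -79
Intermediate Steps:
C = 8 (C = 4 + 4 = 8)
j(V) = -78 (j(V) = 2 - 10*8 = 2 - 1*80 = 2 - 80 = -78)
j(3) + E(7 - 1*(-32)) = -78 - 39/(7 - 1*(-32)) = -78 - 39/(7 + 32) = -78 - 39/39 = -78 - 39*1/39 = -78 - 1 = -79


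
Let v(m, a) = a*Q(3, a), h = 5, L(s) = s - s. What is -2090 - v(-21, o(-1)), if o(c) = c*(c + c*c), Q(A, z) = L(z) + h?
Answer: -2090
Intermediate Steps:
L(s) = 0
Q(A, z) = 5 (Q(A, z) = 0 + 5 = 5)
o(c) = c*(c + c²)
v(m, a) = 5*a (v(m, a) = a*5 = 5*a)
-2090 - v(-21, o(-1)) = -2090 - 5*(-1)²*(1 - 1) = -2090 - 5*1*0 = -2090 - 5*0 = -2090 - 1*0 = -2090 + 0 = -2090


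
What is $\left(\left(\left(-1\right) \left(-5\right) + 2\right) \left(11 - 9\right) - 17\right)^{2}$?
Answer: $9$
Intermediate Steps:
$\left(\left(\left(-1\right) \left(-5\right) + 2\right) \left(11 - 9\right) - 17\right)^{2} = \left(\left(5 + 2\right) 2 - 17\right)^{2} = \left(7 \cdot 2 - 17\right)^{2} = \left(14 - 17\right)^{2} = \left(-3\right)^{2} = 9$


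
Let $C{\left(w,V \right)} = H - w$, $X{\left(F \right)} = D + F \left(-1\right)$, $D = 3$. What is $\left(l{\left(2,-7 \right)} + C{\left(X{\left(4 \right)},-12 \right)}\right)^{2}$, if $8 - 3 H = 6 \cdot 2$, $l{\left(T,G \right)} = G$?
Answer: $\frac{484}{9} \approx 53.778$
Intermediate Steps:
$X{\left(F \right)} = 3 - F$ ($X{\left(F \right)} = 3 + F \left(-1\right) = 3 - F$)
$H = - \frac{4}{3}$ ($H = \frac{8}{3} - \frac{6 \cdot 2}{3} = \frac{8}{3} - 4 = - \frac{4}{3} \approx -1.3333$)
$C{\left(w,V \right)} = - \frac{4}{3} - w$
$\left(l{\left(2,-7 \right)} + C{\left(X{\left(4 \right)},-12 \right)}\right)^{2} = \left(-7 - \left(\frac{13}{3} - 4\right)\right)^{2} = \left(-7 - \frac{1}{3}\right)^{2} = \left(- \frac{22}{3}\right)^{2} = \frac{484}{9}$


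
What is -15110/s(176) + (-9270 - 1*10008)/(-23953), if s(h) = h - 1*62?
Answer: -10580357/80313 ≈ -131.74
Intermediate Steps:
s(h) = -62 + h (s(h) = h - 62 = -62 + h)
-15110/s(176) + (-9270 - 1*10008)/(-23953) = -15110/(-62 + 176) + (-9270 - 1*10008)/(-23953) = -15110/114 + (-9270 - 10008)*(-1/23953) = -15110*1/114 - 19278*(-1/23953) = -7555/57 + 1134/1409 = -10580357/80313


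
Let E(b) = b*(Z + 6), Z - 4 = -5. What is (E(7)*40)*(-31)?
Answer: -43400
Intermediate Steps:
Z = -1 (Z = 4 - 5 = -1)
E(b) = 5*b (E(b) = b*(-1 + 6) = b*5 = 5*b)
(E(7)*40)*(-31) = ((5*7)*40)*(-31) = (35*40)*(-31) = 1400*(-31) = -43400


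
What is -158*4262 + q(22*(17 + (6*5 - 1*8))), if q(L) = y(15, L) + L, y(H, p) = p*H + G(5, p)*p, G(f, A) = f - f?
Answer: -659668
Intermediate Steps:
G(f, A) = 0
y(H, p) = H*p (y(H, p) = p*H + 0*p = H*p + 0 = H*p)
q(L) = 16*L (q(L) = 15*L + L = 16*L)
-158*4262 + q(22*(17 + (6*5 - 1*8))) = -158*4262 + 16*(22*(17 + (6*5 - 1*8))) = -673396 + 16*(22*(17 + (30 - 8))) = -673396 + 16*(22*(17 + 22)) = -673396 + 16*(22*39) = -673396 + 16*858 = -673396 + 13728 = -659668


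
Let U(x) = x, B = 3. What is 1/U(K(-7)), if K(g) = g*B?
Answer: -1/21 ≈ -0.047619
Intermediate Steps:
K(g) = 3*g (K(g) = g*3 = 3*g)
1/U(K(-7)) = 1/(3*(-7)) = 1/(-21) = -1/21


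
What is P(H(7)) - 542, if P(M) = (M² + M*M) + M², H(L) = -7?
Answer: -395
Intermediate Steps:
P(M) = 3*M² (P(M) = (M² + M²) + M² = 2*M² + M² = 3*M²)
P(H(7)) - 542 = 3*(-7)² - 542 = 3*49 - 542 = 147 - 542 = -395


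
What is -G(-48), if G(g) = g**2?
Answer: -2304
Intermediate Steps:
-G(-48) = -1*(-48)**2 = -1*2304 = -2304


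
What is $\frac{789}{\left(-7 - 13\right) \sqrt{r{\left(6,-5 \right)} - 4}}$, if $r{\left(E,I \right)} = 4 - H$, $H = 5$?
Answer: $\frac{789 i \sqrt{5}}{100} \approx 17.643 i$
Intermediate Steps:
$r{\left(E,I \right)} = -1$ ($r{\left(E,I \right)} = 4 - 5 = -1$)
$\frac{789}{\left(-7 - 13\right) \sqrt{r{\left(6,-5 \right)} - 4}} = \frac{789}{\left(-7 - 13\right) \sqrt{-1 - 4}} = \frac{789}{\left(-20\right) \sqrt{-5}} = \frac{789}{\left(-20\right) i \sqrt{5}} = 789 \frac{i \sqrt{5}}{100} = \frac{789 i \sqrt{5}}{100}$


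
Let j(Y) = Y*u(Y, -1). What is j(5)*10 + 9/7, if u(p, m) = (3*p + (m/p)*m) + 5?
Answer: 7079/7 ≈ 1011.3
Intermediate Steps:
u(p, m) = 5 + 3*p + m²/p (u(p, m) = (3*p + m²/p) + 5 = 5 + 3*p + m²/p)
j(Y) = Y*(5 + 1/Y + 3*Y) (j(Y) = Y*(5 + 3*Y + (-1)²/Y) = Y*(5 + 3*Y + 1/Y) = Y*(5 + 1/Y + 3*Y))
j(5)*10 + 9/7 = (1 + 5*(5 + 3*5))*10 + 9/7 = (1 + 5*(5 + 15))*10 + 9*(⅐) = (1 + 5*20)*10 + 9/7 = (1 + 100)*10 + 9/7 = 101*10 + 9/7 = 1010 + 9/7 = 7079/7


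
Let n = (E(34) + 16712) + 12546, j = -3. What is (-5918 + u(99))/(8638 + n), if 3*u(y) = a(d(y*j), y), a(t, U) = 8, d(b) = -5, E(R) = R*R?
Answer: -8873/58578 ≈ -0.15147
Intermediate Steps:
E(R) = R**2
n = 30414 (n = (34**2 + 16712) + 12546 = (1156 + 16712) + 12546 = 17868 + 12546 = 30414)
u(y) = 8/3 (u(y) = (1/3)*8 = 8/3)
(-5918 + u(99))/(8638 + n) = (-5918 + 8/3)/(8638 + 30414) = -17746/3/39052 = -17746/3*1/39052 = -8873/58578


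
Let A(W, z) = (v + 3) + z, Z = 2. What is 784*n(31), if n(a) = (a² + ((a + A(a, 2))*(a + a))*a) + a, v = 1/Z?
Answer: 55777680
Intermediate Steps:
v = ½ (v = 1/2 = 1*(½) = ½ ≈ 0.50000)
A(W, z) = 7/2 + z (A(W, z) = (½ + 3) + z = 7/2 + z)
n(a) = a + a² + 2*a²*(11/2 + a) (n(a) = (a² + ((a + (7/2 + 2))*(a + a))*a) + a = (a² + ((a + 11/2)*(2*a))*a) + a = (a² + ((11/2 + a)*(2*a))*a) + a = (a² + (2*a*(11/2 + a))*a) + a = (a² + 2*a²*(11/2 + a)) + a = a + a² + 2*a²*(11/2 + a))
784*n(31) = 784*(31*(1 + 2*31² + 12*31)) = 784*(31*(1 + 2*961 + 372)) = 784*(31*(1 + 1922 + 372)) = 784*(31*2295) = 784*71145 = 55777680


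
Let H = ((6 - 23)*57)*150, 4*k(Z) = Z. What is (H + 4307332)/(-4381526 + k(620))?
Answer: -4161982/4381371 ≈ -0.94993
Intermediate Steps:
k(Z) = Z/4
H = -145350 (H = -17*57*150 = -969*150 = -145350)
(H + 4307332)/(-4381526 + k(620)) = (-145350 + 4307332)/(-4381526 + (¼)*620) = 4161982/(-4381526 + 155) = 4161982/(-4381371) = 4161982*(-1/4381371) = -4161982/4381371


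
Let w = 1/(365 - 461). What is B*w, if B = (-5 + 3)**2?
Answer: -1/24 ≈ -0.041667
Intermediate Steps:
B = 4 (B = (-2)**2 = 4)
w = -1/96 (w = 1/(-96) = -1/96 ≈ -0.010417)
B*w = 4*(-1/96) = -1/24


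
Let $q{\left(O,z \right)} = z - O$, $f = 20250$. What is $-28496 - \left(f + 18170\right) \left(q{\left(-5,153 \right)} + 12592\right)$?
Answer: $-489883496$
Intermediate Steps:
$-28496 - \left(f + 18170\right) \left(q{\left(-5,153 \right)} + 12592\right) = -28496 - \left(20250 + 18170\right) \left(\left(153 - -5\right) + 12592\right) = -28496 - 38420 \left(\left(153 + 5\right) + 12592\right) = -28496 - 38420 \left(158 + 12592\right) = -28496 - 38420 \cdot 12750 = -28496 - 489855000 = -489883496$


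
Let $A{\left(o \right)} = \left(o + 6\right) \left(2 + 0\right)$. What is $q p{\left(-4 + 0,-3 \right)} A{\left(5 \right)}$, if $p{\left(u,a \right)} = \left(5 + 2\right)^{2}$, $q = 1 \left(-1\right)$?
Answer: $-1078$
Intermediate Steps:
$q = -1$
$p{\left(u,a \right)} = 49$ ($p{\left(u,a \right)} = 7^{2} = 49$)
$A{\left(o \right)} = 12 + 2 o$ ($A{\left(o \right)} = \left(6 + o\right) 2 = 12 + 2 o$)
$q p{\left(-4 + 0,-3 \right)} A{\left(5 \right)} = \left(-1\right) 49 \left(12 + 2 \cdot 5\right) = - 49 \left(12 + 10\right) = \left(-49\right) 22 = -1078$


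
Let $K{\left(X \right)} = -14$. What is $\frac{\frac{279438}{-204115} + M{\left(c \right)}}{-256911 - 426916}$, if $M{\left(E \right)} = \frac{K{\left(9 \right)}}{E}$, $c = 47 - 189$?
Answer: $\frac{18411293}{9910133715455} \approx 1.8578 \cdot 10^{-6}$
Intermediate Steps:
$c = -142$ ($c = 47 - 189 = -142$)
$M{\left(E \right)} = - \frac{14}{E}$
$\frac{\frac{279438}{-204115} + M{\left(c \right)}}{-256911 - 426916} = \frac{\frac{279438}{-204115} - \frac{14}{-142}}{-256911 - 426916} = \frac{279438 \left(- \frac{1}{204115}\right) - - \frac{7}{71}}{-683827} = \left(- \frac{279438}{204115} + \frac{7}{71}\right) \left(- \frac{1}{683827}\right) = \left(- \frac{18411293}{14492165}\right) \left(- \frac{1}{683827}\right) = \frac{18411293}{9910133715455}$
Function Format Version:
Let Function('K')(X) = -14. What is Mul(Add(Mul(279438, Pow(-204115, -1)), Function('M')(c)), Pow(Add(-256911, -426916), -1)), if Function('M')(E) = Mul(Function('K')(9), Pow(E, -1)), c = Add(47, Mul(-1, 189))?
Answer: Rational(18411293, 9910133715455) ≈ 1.8578e-6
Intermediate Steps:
c = -142 (c = Add(47, -189) = -142)
Function('M')(E) = Mul(-14, Pow(E, -1))
Mul(Add(Mul(279438, Pow(-204115, -1)), Function('M')(c)), Pow(Add(-256911, -426916), -1)) = Mul(Add(Mul(279438, Pow(-204115, -1)), Mul(-14, Pow(-142, -1))), Pow(Add(-256911, -426916), -1)) = Mul(Add(Mul(279438, Rational(-1, 204115)), Mul(-14, Rational(-1, 142))), Pow(-683827, -1)) = Mul(Add(Rational(-279438, 204115), Rational(7, 71)), Rational(-1, 683827)) = Mul(Rational(-18411293, 14492165), Rational(-1, 683827)) = Rational(18411293, 9910133715455)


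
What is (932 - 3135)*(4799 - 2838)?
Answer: -4320083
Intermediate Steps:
(932 - 3135)*(4799 - 2838) = -2203*1961 = -4320083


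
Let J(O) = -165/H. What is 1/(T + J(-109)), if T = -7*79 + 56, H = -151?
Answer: -151/74882 ≈ -0.0020165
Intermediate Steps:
J(O) = 165/151 (J(O) = -165/(-151) = -165*(-1/151) = 165/151)
T = -497 (T = -553 + 56 = -497)
1/(T + J(-109)) = 1/(-497 + 165/151) = 1/(-74882/151) = -151/74882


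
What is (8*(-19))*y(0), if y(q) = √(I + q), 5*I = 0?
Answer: 0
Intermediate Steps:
I = 0 (I = (⅕)*0 = 0)
y(q) = √q (y(q) = √(0 + q) = √q)
(8*(-19))*y(0) = (8*(-19))*√0 = -152*0 = 0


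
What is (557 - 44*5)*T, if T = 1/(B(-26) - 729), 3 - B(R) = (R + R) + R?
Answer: -337/648 ≈ -0.52006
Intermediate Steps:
B(R) = 3 - 3*R (B(R) = 3 - ((R + R) + R) = 3 - (2*R + R) = 3 - 3*R)
T = -1/648 (T = 1/((3 - 3*(-26)) - 729) = 1/((3 + 78) - 729) = 1/(81 - 729) = 1/(-648) = -1/648 ≈ -0.0015432)
(557 - 44*5)*T = (557 - 44*5)*(-1/648) = (557 - 220)*(-1/648) = 337*(-1/648) = -337/648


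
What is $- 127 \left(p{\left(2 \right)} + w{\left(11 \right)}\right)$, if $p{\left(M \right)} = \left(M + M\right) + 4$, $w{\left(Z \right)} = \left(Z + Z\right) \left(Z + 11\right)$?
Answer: $-62484$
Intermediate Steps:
$w{\left(Z \right)} = 2 Z \left(11 + Z\right)$
$p{\left(M \right)} = 4 + 2 M$ ($p{\left(M \right)} = 2 M + 4 = 4 + 2 M$)
$- 127 \left(p{\left(2 \right)} + w{\left(11 \right)}\right) = - 127 \left(\left(4 + 2 \cdot 2\right) + 2 \cdot 11 \left(11 + 11\right)\right) = - 127 \left(\left(4 + 4\right) + 2 \cdot 11 \cdot 22\right) = - 127 \left(8 + 484\right) = \left(-127\right) 492 = -62484$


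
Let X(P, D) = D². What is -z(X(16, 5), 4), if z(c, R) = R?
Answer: -4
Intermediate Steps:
-z(X(16, 5), 4) = -1*4 = -4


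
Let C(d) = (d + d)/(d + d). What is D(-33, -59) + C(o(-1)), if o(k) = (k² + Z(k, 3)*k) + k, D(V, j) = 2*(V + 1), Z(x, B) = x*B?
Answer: -63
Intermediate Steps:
Z(x, B) = B*x
D(V, j) = 2 + 2*V (D(V, j) = 2*(1 + V) = 2 + 2*V)
o(k) = k + 4*k² (o(k) = (k² + (3*k)*k) + k = (k² + 3*k²) + k = 4*k² + k = k + 4*k²)
C(d) = 1 (C(d) = (2*d)/((2*d)) = (2*d)*(1/(2*d)) = 1)
D(-33, -59) + C(o(-1)) = (2 + 2*(-33)) + 1 = (2 - 66) + 1 = -64 + 1 = -63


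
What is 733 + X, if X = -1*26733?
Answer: -26000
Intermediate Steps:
X = -26733
733 + X = 733 - 26733 = -26000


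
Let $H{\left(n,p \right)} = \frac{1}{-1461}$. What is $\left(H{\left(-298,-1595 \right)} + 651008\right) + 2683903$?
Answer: $\frac{4872304970}{1461} \approx 3.3349 \cdot 10^{6}$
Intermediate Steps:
$H{\left(n,p \right)} = - \frac{1}{1461}$
$\left(H{\left(-298,-1595 \right)} + 651008\right) + 2683903 = \left(- \frac{1}{1461} + 651008\right) + 2683903 = \frac{951122687}{1461} + 2683903 = \frac{4872304970}{1461}$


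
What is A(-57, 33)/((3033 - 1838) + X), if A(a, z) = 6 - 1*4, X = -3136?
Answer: -2/1941 ≈ -0.0010304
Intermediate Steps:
A(a, z) = 2 (A(a, z) = 6 - 4 = 2)
A(-57, 33)/((3033 - 1838) + X) = 2/((3033 - 1838) - 3136) = 2/(1195 - 3136) = 2/(-1941) = 2*(-1/1941) = -2/1941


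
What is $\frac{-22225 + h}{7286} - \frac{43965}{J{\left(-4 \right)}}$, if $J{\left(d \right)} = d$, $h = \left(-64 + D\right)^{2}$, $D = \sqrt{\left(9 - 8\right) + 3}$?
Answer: $\frac{160127733}{14572} \approx 10989.0$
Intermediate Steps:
$D = 2$ ($D = \sqrt{1 + 3} = \sqrt{4} = 2$)
$h = 3844$ ($h = \left(-64 + 2\right)^{2} = \left(-62\right)^{2} = 3844$)
$\frac{-22225 + h}{7286} - \frac{43965}{J{\left(-4 \right)}} = \frac{-22225 + 3844}{7286} - \frac{43965}{-4} = \left(-18381\right) \frac{1}{7286} - - \frac{43965}{4} = - \frac{18381}{7286} + \frac{43965}{4} = \frac{160127733}{14572}$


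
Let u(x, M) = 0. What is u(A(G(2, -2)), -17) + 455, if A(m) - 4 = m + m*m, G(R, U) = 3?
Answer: 455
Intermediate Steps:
A(m) = 4 + m + m² (A(m) = 4 + (m + m*m) = 4 + (m + m²) = 4 + m + m²)
u(A(G(2, -2)), -17) + 455 = 0 + 455 = 455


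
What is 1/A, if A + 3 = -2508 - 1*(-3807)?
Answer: 1/1296 ≈ 0.00077160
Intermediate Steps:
A = 1296 (A = -3 + (-2508 - 1*(-3807)) = -3 + (-2508 + 3807) = -3 + 1299 = 1296)
1/A = 1/1296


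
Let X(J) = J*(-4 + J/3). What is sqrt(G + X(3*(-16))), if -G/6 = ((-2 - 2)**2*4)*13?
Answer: 24*I*sqrt(7) ≈ 63.498*I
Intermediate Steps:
G = -4992 (G = -6*(-2 - 2)**2*4*13 = -6*(-4)**2*4*13 = -6*16*4*13 = -384*13 = -6*832 = -4992)
X(J) = J*(-4 + J/3) (X(J) = J*(-4 + J*(1/3)) = J*(-4 + J/3))
sqrt(G + X(3*(-16))) = sqrt(-4992 + (3*(-16))*(-12 + 3*(-16))/3) = sqrt(-4992 + (1/3)*(-48)*(-12 - 48)) = sqrt(-4992 + (1/3)*(-48)*(-60)) = sqrt(-4992 + 960) = sqrt(-4032) = 24*I*sqrt(7)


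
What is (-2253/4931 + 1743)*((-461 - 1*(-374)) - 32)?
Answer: -1022505120/4931 ≈ -2.0736e+5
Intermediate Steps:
(-2253/4931 + 1743)*((-461 - 1*(-374)) - 32) = (-2253*1/4931 + 1743)*((-461 + 374) - 32) = (-2253/4931 + 1743)*(-87 - 32) = (8592480/4931)*(-119) = -1022505120/4931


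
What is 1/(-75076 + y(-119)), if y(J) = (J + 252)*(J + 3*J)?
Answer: -1/138384 ≈ -7.2263e-6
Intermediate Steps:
y(J) = 4*J*(252 + J) (y(J) = (252 + J)*(4*J) = 4*J*(252 + J))
1/(-75076 + y(-119)) = 1/(-75076 + 4*(-119)*(252 - 119)) = 1/(-75076 + 4*(-119)*133) = 1/(-75076 - 63308) = 1/(-138384) = -1/138384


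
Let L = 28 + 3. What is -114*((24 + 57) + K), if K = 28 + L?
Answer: -15960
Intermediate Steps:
L = 31
K = 59 (K = 28 + 31 = 59)
-114*((24 + 57) + K) = -114*((24 + 57) + 59) = -114*(81 + 59) = -114*140 = -15960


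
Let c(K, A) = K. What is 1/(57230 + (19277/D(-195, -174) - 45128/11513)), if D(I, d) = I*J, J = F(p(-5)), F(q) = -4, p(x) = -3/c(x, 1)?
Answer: 8980140/514120148461 ≈ 1.7467e-5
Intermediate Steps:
p(x) = -3/x
J = -4
D(I, d) = -4*I (D(I, d) = I*(-4) = -4*I)
1/(57230 + (19277/D(-195, -174) - 45128/11513)) = 1/(57230 + (19277/((-4*(-195))) - 45128/11513)) = 1/(57230 + (19277/780 - 45128*1/11513)) = 1/(57230 + (19277*(1/780) - 45128/11513)) = 1/(57230 + (19277/780 - 45128/11513)) = 1/(57230 + 186736261/8980140) = 1/(514120148461/8980140) = 8980140/514120148461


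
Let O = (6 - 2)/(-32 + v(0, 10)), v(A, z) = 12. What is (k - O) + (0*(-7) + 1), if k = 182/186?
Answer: 1013/465 ≈ 2.1785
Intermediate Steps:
k = 91/93 (k = 182*(1/186) = 91/93 ≈ 0.97849)
O = -⅕ (O = (6 - 2)/(-32 + 12) = 4/(-20) = 4*(-1/20) = -⅕ ≈ -0.20000)
(k - O) + (0*(-7) + 1) = (91/93 - 1*(-⅕)) + (0*(-7) + 1) = (91/93 + ⅕) + (0 + 1) = 548/465 + 1 = 1013/465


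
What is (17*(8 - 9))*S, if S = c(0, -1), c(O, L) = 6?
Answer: -102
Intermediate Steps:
S = 6
(17*(8 - 9))*S = (17*(8 - 9))*6 = (17*(-1))*6 = -17*6 = -102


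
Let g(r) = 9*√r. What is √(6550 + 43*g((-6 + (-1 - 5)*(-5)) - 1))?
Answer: √(6550 + 387*√23) ≈ 91.684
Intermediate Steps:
√(6550 + 43*g((-6 + (-1 - 5)*(-5)) - 1)) = √(6550 + 43*(9*√((-6 + (-1 - 5)*(-5)) - 1))) = √(6550 + 43*(9*√((-6 - 6*(-5)) - 1))) = √(6550 + 43*(9*√((-6 + 30) - 1))) = √(6550 + 43*(9*√(24 - 1))) = √(6550 + 43*(9*√23)) = √(6550 + 387*√23)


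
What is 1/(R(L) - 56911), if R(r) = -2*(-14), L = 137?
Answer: -1/56883 ≈ -1.7580e-5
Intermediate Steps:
R(r) = 28
1/(R(L) - 56911) = 1/(28 - 56911) = 1/(-56883) = -1/56883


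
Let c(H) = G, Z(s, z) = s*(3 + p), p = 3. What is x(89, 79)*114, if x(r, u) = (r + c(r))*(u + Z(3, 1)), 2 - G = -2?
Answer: 1028394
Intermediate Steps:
Z(s, z) = 6*s (Z(s, z) = s*(3 + 3) = s*6 = 6*s)
G = 4 (G = 2 - 1*(-2) = 2 + 2 = 4)
c(H) = 4
x(r, u) = (4 + r)*(18 + u) (x(r, u) = (r + 4)*(u + 6*3) = (4 + r)*(u + 18) = (4 + r)*(18 + u))
x(89, 79)*114 = (72 + 4*79 + 18*89 + 89*79)*114 = (72 + 316 + 1602 + 7031)*114 = 9021*114 = 1028394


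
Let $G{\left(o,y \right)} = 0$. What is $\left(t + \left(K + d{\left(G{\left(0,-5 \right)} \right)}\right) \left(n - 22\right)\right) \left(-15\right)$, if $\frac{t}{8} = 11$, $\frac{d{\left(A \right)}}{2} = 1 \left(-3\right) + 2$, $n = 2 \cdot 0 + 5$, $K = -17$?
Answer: $-6165$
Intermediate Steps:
$n = 5$ ($n = 0 + 5 = 5$)
$d{\left(A \right)} = -2$ ($d{\left(A \right)} = 2 \left(1 \left(-3\right) + 2\right) = 2 \left(-3 + 2\right) = 2 \left(-1\right) = -2$)
$t = 88$ ($t = 8 \cdot 11 = 88$)
$\left(t + \left(K + d{\left(G{\left(0,-5 \right)} \right)}\right) \left(n - 22\right)\right) \left(-15\right) = \left(88 + \left(-17 - 2\right) \left(5 - 22\right)\right) \left(-15\right) = \left(88 - -323\right) \left(-15\right) = \left(88 + 323\right) \left(-15\right) = 411 \left(-15\right) = -6165$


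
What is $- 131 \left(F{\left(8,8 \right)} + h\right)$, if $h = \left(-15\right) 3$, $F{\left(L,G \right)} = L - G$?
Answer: $5895$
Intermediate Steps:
$h = -45$
$- 131 \left(F{\left(8,8 \right)} + h\right) = - 131 \left(\left(8 - 8\right) - 45\right) = - 131 \left(0 - 45\right) = \left(-131\right) \left(-45\right) = 5895$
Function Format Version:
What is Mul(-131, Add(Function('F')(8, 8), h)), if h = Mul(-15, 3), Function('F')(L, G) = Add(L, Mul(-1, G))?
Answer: 5895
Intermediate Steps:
h = -45
Mul(-131, Add(Function('F')(8, 8), h)) = Mul(-131, Add(Add(8, Mul(-1, 8)), -45)) = Mul(-131, Add(Add(8, -8), -45)) = Mul(-131, Add(0, -45)) = Mul(-131, -45) = 5895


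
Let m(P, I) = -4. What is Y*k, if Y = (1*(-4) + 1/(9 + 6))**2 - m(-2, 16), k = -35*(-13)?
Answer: 398671/45 ≈ 8859.4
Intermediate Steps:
k = 455
Y = 4381/225 (Y = (1*(-4) + 1/(9 + 6))**2 - 1*(-4) = (-4 + 1/15)**2 + 4 = (-59/15)**2 + 4 = 3481/225 + 4 = 4381/225 ≈ 19.471)
Y*k = (4381/225)*455 = 398671/45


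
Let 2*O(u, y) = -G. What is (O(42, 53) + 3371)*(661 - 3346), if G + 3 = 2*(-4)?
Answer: -18131805/2 ≈ -9.0659e+6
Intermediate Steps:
G = -11 (G = -3 + 2*(-4) = -3 - 8 = -11)
O(u, y) = 11/2 (O(u, y) = (-1*(-11))/2 = (½)*11 = 11/2)
(O(42, 53) + 3371)*(661 - 3346) = (11/2 + 3371)*(661 - 3346) = (6753/2)*(-2685) = -18131805/2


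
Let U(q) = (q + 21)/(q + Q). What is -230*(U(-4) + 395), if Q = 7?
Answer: -276460/3 ≈ -92153.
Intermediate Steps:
U(q) = (21 + q)/(7 + q) (U(q) = (q + 21)/(q + 7) = (21 + q)/(7 + q))
-230*(U(-4) + 395) = -230*((21 - 4)/(7 - 4) + 395) = -230*(17/3 + 395) = -230*1202/3 = -276460/3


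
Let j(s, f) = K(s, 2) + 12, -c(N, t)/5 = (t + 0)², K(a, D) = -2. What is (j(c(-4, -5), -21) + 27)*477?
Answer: 17649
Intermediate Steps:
c(N, t) = -5*t² (c(N, t) = -5*(t + 0)² = -5*t²)
j(s, f) = 10 (j(s, f) = -2 + 12 = 10)
(j(c(-4, -5), -21) + 27)*477 = (10 + 27)*477 = 37*477 = 17649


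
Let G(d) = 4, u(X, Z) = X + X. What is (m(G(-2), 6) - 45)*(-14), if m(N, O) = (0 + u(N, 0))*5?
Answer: 70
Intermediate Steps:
u(X, Z) = 2*X
m(N, O) = 10*N (m(N, O) = (0 + 2*N)*5 = (2*N)*5 = 10*N)
(m(G(-2), 6) - 45)*(-14) = (10*4 - 45)*(-14) = (40 - 45)*(-14) = -5*(-14) = 70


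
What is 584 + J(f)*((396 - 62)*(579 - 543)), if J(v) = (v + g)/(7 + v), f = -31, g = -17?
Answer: 24632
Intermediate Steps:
J(v) = (-17 + v)/(7 + v) (J(v) = (v - 17)/(7 + v) = (-17 + v)/(7 + v))
584 + J(f)*((396 - 62)*(579 - 543)) = 584 + ((-17 - 31)/(7 - 31))*((396 - 62)*(579 - 543)) = 584 + (-48/(-24))*(334*36) = 584 - 1/24*(-48)*12024 = 584 + 2*12024 = 584 + 24048 = 24632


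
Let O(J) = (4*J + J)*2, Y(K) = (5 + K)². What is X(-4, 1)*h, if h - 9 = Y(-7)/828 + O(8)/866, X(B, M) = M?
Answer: 815392/89631 ≈ 9.0972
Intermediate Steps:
O(J) = 10*J (O(J) = (5*J)*2 = 10*J)
h = 815392/89631 (h = 9 + ((5 - 7)²/828 + (10*8)/866) = 9 + ((-2)²*(1/828) + 80*(1/866)) = 9 + (4*(1/828) + 40/433) = 9 + (1/207 + 40/433) = 9 + 8713/89631 = 815392/89631 ≈ 9.0972)
X(-4, 1)*h = 1*(815392/89631) = 815392/89631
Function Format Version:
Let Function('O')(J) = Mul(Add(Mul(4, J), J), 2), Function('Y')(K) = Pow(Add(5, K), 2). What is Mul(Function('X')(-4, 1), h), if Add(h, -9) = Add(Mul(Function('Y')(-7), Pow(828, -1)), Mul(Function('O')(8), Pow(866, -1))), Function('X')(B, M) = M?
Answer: Rational(815392, 89631) ≈ 9.0972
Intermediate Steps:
Function('O')(J) = Mul(10, J) (Function('O')(J) = Mul(Mul(5, J), 2) = Mul(10, J))
h = Rational(815392, 89631) (h = Add(9, Add(Mul(Pow(Add(5, -7), 2), Pow(828, -1)), Mul(Mul(10, 8), Pow(866, -1)))) = Add(9, Add(Mul(Pow(-2, 2), Rational(1, 828)), Mul(80, Rational(1, 866)))) = Add(9, Add(Mul(4, Rational(1, 828)), Rational(40, 433))) = Add(9, Add(Rational(1, 207), Rational(40, 433))) = Add(9, Rational(8713, 89631)) = Rational(815392, 89631) ≈ 9.0972)
Mul(Function('X')(-4, 1), h) = Mul(1, Rational(815392, 89631)) = Rational(815392, 89631)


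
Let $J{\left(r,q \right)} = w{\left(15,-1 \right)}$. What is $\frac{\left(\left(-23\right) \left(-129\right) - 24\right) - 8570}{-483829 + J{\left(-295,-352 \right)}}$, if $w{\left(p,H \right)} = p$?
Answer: $\frac{5627}{483814} \approx 0.011631$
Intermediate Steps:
$J{\left(r,q \right)} = 15$
$\frac{\left(\left(-23\right) \left(-129\right) - 24\right) - 8570}{-483829 + J{\left(-295,-352 \right)}} = \frac{\left(\left(-23\right) \left(-129\right) - 24\right) - 8570}{-483829 + 15} = \frac{\left(2967 - 24\right) - 8570}{-483814} = \left(2943 - 8570\right) \left(- \frac{1}{483814}\right) = \left(-5627\right) \left(- \frac{1}{483814}\right) = \frac{5627}{483814}$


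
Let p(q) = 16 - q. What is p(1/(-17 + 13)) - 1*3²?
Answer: 29/4 ≈ 7.2500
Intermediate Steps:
p(1/(-17 + 13)) - 1*3² = (16 - 1/(-17 + 13)) - 1*3² = (16 - 1/(-4)) - 1*9 = (16 - 1*(-¼)) - 9 = (16 + ¼) - 9 = 65/4 - 9 = 29/4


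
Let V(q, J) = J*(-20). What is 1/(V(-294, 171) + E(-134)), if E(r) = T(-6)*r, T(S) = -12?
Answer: -1/1812 ≈ -0.00055188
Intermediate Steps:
V(q, J) = -20*J
E(r) = -12*r
1/(V(-294, 171) + E(-134)) = 1/(-20*171 - 12*(-134)) = 1/(-3420 + 1608) = 1/(-1812) = -1/1812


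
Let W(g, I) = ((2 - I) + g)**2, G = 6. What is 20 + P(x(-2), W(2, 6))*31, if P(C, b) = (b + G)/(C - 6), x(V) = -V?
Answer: -115/2 ≈ -57.500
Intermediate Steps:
W(g, I) = (2 + g - I)**2
P(C, b) = (6 + b)/(-6 + C) (P(C, b) = (b + 6)/(C - 6) = (6 + b)/(-6 + C))
20 + P(x(-2), W(2, 6))*31 = 20 + ((6 + (2 + 2 - 1*6)**2)/(-6 - 1*(-2)))*31 = 20 + ((6 + (2 + 2 - 6)**2)/(-6 + 2))*31 = 20 + ((6 + (-2)**2)/(-4))*31 = 20 - (6 + 4)/4*31 = 20 - 1/4*10*31 = 20 - 5/2*31 = 20 - 155/2 = -115/2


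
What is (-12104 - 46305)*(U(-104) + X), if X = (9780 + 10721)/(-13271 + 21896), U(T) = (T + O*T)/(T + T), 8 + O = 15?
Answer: -3212553409/8625 ≈ -3.7247e+5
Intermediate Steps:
O = 7 (O = -8 + 15 = 7)
U(T) = 4 (U(T) = (T + 7*T)/(T + T) = (8*T)/((2*T)) = (8*T)*(1/(2*T)) = 4)
X = 20501/8625 ≈ 2.3769
(-12104 - 46305)*(U(-104) + X) = (-12104 - 46305)*(4 + 20501/8625) = -58409*55001/8625 = -3212553409/8625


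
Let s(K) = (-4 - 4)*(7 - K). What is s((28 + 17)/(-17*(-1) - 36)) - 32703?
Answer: -622781/19 ≈ -32778.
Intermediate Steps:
s(K) = -56 + 8*K (s(K) = -8*(7 - K) = -56 + 8*K)
s((28 + 17)/(-17*(-1) - 36)) - 32703 = (-56 + 8*((28 + 17)/(-17*(-1) - 36))) - 32703 = (-56 + 8*(45/(17 - 36))) - 32703 = (-56 + 8*(45/(-19))) - 32703 = (-56 + 8*(45*(-1/19))) - 32703 = (-56 + 8*(-45/19)) - 32703 = (-56 - 360/19) - 32703 = -1424/19 - 32703 = -622781/19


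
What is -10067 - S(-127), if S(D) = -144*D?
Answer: -28355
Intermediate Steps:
-10067 - S(-127) = -10067 - (-144)*(-127) = -10067 - 1*18288 = -10067 - 18288 = -28355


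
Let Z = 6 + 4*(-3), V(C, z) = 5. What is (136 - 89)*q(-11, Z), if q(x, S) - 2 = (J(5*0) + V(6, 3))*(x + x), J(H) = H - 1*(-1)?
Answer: -6110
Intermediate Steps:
J(H) = 1 + H (J(H) = H + 1 = 1 + H)
Z = -6 (Z = 6 - 12 = -6)
q(x, S) = 2 + 12*x (q(x, S) = 2 + ((1 + 5*0) + 5)*(x + x) = 2 + ((1 + 0) + 5)*(2*x) = 2 + (1 + 5)*(2*x) = 2 + 6*(2*x) = 2 + 12*x)
(136 - 89)*q(-11, Z) = (136 - 89)*(2 + 12*(-11)) = 47*(2 - 132) = 47*(-130) = -6110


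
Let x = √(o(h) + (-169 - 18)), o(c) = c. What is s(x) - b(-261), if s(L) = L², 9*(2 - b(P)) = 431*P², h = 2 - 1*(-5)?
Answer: 3262057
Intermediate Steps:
h = 7 (h = 2 + 5 = 7)
b(P) = 2 - 431*P²/9
x = 6*I*√5 (x = √(7 + (-169 - 18)) = √(7 - 187) = √(-180) = 6*I*√5 ≈ 13.416*I)
s(x) - b(-261) = (6*I*√5)² - (2 - 431/9*(-261)²) = -180 - (2 - 431/9*68121) = -180 - (2 - 3262239) = -180 - 1*(-3262237) = -180 + 3262237 = 3262057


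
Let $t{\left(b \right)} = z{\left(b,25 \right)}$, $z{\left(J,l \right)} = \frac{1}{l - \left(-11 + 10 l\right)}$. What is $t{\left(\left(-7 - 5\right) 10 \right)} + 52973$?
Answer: $\frac{11336221}{214} \approx 52973.0$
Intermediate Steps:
$z{\left(J,l \right)} = \frac{1}{11 - 9 l}$ ($z{\left(J,l \right)} = \frac{1}{l - \left(-11 + 10 l\right)} = \frac{1}{11 - 9 l}$)
$t{\left(b \right)} = - \frac{1}{214}$ ($t{\left(b \right)} = - \frac{1}{-11 + 9 \cdot 25} = - \frac{1}{-11 + 225} = - \frac{1}{214}$)
$t{\left(\left(-7 - 5\right) 10 \right)} + 52973 = - \frac{1}{214} + 52973 = \frac{11336221}{214}$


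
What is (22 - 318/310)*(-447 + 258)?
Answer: -614439/155 ≈ -3964.1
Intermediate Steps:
(22 - 318/310)*(-447 + 258) = (22 - 318*1/310)*(-189) = (22 - 159/155)*(-189) = (3251/155)*(-189) = -614439/155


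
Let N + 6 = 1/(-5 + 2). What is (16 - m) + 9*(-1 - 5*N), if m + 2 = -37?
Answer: 331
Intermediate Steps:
m = -39 (m = -2 - 37 = -39)
N = -19/3 (N = -6 + 1/(-5 + 2) = -6 + 1/(-3) = -6 - ⅓ = -19/3 ≈ -6.3333)
(16 - m) + 9*(-1 - 5*N) = (16 - 1*(-39)) + 9*(-1 - 5*(-19/3)) = (16 + 39) + 9*(-1 + 95/3) = 55 + 9*(92/3) = 55 + 276 = 331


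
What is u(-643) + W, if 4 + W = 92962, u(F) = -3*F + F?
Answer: 94244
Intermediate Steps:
u(F) = -2*F
W = 92958 (W = -4 + 92962 = 92958)
u(-643) + W = -2*(-643) + 92958 = 1286 + 92958 = 94244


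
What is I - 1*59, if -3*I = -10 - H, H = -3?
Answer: -170/3 ≈ -56.667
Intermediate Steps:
I = 7/3 (I = -(-10 - 1*(-3))/3 = -(-10 + 3)/3 = -1/3*(-7) = 7/3 ≈ 2.3333)
I - 1*59 = 7/3 - 1*59 = 7/3 - 59 = -170/3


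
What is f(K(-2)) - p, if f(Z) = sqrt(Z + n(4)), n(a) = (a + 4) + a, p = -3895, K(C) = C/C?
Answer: 3895 + sqrt(13) ≈ 3898.6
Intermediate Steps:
K(C) = 1
n(a) = 4 + 2*a (n(a) = (4 + a) + a = 4 + 2*a)
f(Z) = sqrt(12 + Z) (f(Z) = sqrt(Z + (4 + 2*4)) = sqrt(Z + (4 + 8)) = sqrt(Z + 12) = sqrt(12 + Z))
f(K(-2)) - p = sqrt(12 + 1) - 1*(-3895) = sqrt(13) + 3895 = 3895 + sqrt(13)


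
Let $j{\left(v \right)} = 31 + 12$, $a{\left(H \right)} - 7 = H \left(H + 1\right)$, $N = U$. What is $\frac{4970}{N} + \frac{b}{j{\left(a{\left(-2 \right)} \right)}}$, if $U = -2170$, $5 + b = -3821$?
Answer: $- \frac{121659}{1333} \approx -91.267$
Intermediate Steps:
$b = -3826$ ($b = -5 - 3821 = -3826$)
$N = -2170$
$a{\left(H \right)} = 7 + H \left(1 + H\right)$ ($a{\left(H \right)} = 7 + H \left(H + 1\right) = 7 + H \left(1 + H\right)$)
$j{\left(v \right)} = 43$
$\frac{4970}{N} + \frac{b}{j{\left(a{\left(-2 \right)} \right)}} = \frac{4970}{-2170} - \frac{3826}{43} = 4970 \left(- \frac{1}{2170}\right) - \frac{3826}{43} = - \frac{71}{31} - \frac{3826}{43} = - \frac{121659}{1333}$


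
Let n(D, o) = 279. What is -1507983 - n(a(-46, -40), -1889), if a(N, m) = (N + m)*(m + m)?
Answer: -1508262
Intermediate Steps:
a(N, m) = 2*m*(N + m) (a(N, m) = (N + m)*(2*m) = 2*m*(N + m))
-1507983 - n(a(-46, -40), -1889) = -1507983 - 1*279 = -1507983 - 279 = -1508262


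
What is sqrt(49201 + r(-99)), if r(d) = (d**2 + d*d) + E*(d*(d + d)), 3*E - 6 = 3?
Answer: sqrt(127609) ≈ 357.22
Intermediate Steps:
E = 3 (E = 2 + (1/3)*3 = 2 + 1 = 3)
r(d) = 8*d**2 (r(d) = (d**2 + d*d) + 3*(d*(d + d)) = (d**2 + d**2) + 3*(d*(2*d)) = 2*d**2 + 3*(2*d**2) = 2*d**2 + 6*d**2 = 8*d**2)
sqrt(49201 + r(-99)) = sqrt(49201 + 8*(-99)**2) = sqrt(49201 + 8*9801) = sqrt(49201 + 78408) = sqrt(127609)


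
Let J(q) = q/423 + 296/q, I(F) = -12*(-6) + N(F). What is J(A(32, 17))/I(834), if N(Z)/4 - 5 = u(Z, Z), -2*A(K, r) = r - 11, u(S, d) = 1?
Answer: -13913/13536 ≈ -1.0279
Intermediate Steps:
A(K, r) = 11/2 - r/2 (A(K, r) = -(r - 11)/2 = -(-11 + r)/2 = 11/2 - r/2)
N(Z) = 24 (N(Z) = 20 + 4*1 = 20 + 4 = 24)
I(F) = 96 (I(F) = -12*(-6) + 24 = 72 + 24 = 96)
J(q) = 296/q + q/423 (J(q) = q*(1/423) + 296/q = q/423 + 296/q = 296/q + q/423)
J(A(32, 17))/I(834) = (296/(11/2 - ½*17) + (11/2 - ½*17)/423)/96 = (296/(11/2 - 17/2) + (11/2 - 17/2)/423)*(1/96) = (296/(-3) + (1/423)*(-3))*(1/96) = (296*(-⅓) - 1/141)*(1/96) = (-296/3 - 1/141)*(1/96) = -13913/141*1/96 = -13913/13536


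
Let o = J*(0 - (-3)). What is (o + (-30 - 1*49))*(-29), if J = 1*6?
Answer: 1769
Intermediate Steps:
J = 6
o = 18 (o = 6*(0 - (-3)) = 6*(0 - 1*(-3)) = 6*(0 + 3) = 6*3 = 18)
(o + (-30 - 1*49))*(-29) = (18 + (-30 - 1*49))*(-29) = (18 + (-30 - 49))*(-29) = (18 - 79)*(-29) = -61*(-29) = 1769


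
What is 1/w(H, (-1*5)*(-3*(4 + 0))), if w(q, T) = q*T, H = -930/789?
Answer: -263/18600 ≈ -0.014140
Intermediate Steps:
H = -310/263 (H = -930*1/789 = -310/263 ≈ -1.1787)
w(q, T) = T*q
1/w(H, (-1*5)*(-3*(4 + 0))) = 1/(((-1*5)*(-3*(4 + 0)))*(-310/263)) = 1/(-(-15)*4*(-310/263)) = 1/(-5*(-12)*(-310/263)) = 1/(60*(-310/263)) = 1/(-18600/263) = -263/18600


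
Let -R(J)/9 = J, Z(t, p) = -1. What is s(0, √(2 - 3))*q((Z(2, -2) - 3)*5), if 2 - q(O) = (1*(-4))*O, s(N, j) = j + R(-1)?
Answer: -702 - 78*I ≈ -702.0 - 78.0*I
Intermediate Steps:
R(J) = -9*J
s(N, j) = 9 + j (s(N, j) = j - 9*(-1) = j + 9 = 9 + j)
q(O) = 2 + 4*O (q(O) = 2 - 1*(-4)*O = 2 - (-4)*O = 2 + 4*O)
s(0, √(2 - 3))*q((Z(2, -2) - 3)*5) = (9 + √(2 - 3))*(2 + 4*((-1 - 3)*5)) = (9 + √(-1))*(2 + 4*(-4*5)) = (9 + I)*(2 + 4*(-20)) = (9 + I)*(2 - 80) = (9 + I)*(-78) = -702 - 78*I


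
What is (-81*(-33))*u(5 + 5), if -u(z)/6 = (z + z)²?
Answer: -6415200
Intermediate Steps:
u(z) = -24*z² (u(z) = -6*(z + z)² = -6*4*z² = -24*z²)
(-81*(-33))*u(5 + 5) = (-81*(-33))*(-24*(5 + 5)²) = 2673*(-24*10²) = 2673*(-24*100) = 2673*(-2400) = -6415200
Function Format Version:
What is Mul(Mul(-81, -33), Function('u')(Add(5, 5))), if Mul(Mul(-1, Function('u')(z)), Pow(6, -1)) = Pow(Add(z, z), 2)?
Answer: -6415200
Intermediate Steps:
Function('u')(z) = Mul(-24, Pow(z, 2)) (Function('u')(z) = Mul(-6, Pow(Add(z, z), 2)) = Mul(-6, Pow(Mul(2, z), 2)) = Mul(-6, Mul(4, Pow(z, 2))) = Mul(-24, Pow(z, 2)))
Mul(Mul(-81, -33), Function('u')(Add(5, 5))) = Mul(Mul(-81, -33), Mul(-24, Pow(Add(5, 5), 2))) = Mul(2673, Mul(-24, Pow(10, 2))) = Mul(2673, Mul(-24, 100)) = Mul(2673, -2400) = -6415200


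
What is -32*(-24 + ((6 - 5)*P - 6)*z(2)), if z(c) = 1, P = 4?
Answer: 832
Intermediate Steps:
-32*(-24 + ((6 - 5)*P - 6)*z(2)) = -32*(-24 + ((6 - 5)*4 - 6)*1) = -32*(-24 + (1*4 - 6)*1) = -32*(-24 + (4 - 6)*1) = -32*(-24 - 2*1) = -32*(-24 - 2) = -32*(-26) = 832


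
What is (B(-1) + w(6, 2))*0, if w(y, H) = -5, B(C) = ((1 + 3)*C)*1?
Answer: 0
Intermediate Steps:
B(C) = 4*C (B(C) = (4*C)*1 = 4*C)
(B(-1) + w(6, 2))*0 = (4*(-1) - 5)*0 = (-4 - 5)*0 = -9*0 = 0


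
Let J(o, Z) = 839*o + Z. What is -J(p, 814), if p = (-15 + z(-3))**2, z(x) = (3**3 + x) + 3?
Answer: -121630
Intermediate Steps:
z(x) = 30 + x (z(x) = (27 + x) + 3 = 30 + x)
p = 144 (p = (-15 + (30 - 3))**2 = (-15 + 27)**2 = 12**2 = 144)
J(o, Z) = Z + 839*o
-J(p, 814) = -(814 + 839*144) = -(814 + 120816) = -1*121630 = -121630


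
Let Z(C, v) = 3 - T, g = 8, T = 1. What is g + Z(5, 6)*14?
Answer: 36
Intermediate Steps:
Z(C, v) = 2 (Z(C, v) = 3 - 1*1 = 3 - 1 = 2)
g + Z(5, 6)*14 = 8 + 2*14 = 8 + 28 = 36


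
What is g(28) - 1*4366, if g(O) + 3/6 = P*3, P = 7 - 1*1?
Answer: -8697/2 ≈ -4348.5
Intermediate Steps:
P = 6 (P = 7 - 1 = 6)
g(O) = 35/2 (g(O) = -½ + 6*3 = -½ + 18 = 35/2)
g(28) - 1*4366 = 35/2 - 1*4366 = 35/2 - 4366 = -8697/2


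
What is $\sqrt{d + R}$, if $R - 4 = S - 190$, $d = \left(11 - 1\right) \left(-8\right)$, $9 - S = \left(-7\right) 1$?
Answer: $5 i \sqrt{10} \approx 15.811 i$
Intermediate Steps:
$S = 16$ ($S = 9 - \left(-7\right) 1 = 9 - -7 = 9 + 7 = 16$)
$d = -80$ ($d = 10 \left(-8\right) = -80$)
$R = -170$ ($R = 4 + \left(16 - 190\right) = 4 - 174 = -170$)
$\sqrt{d + R} = \sqrt{-80 - 170} = \sqrt{-250} = 5 i \sqrt{10}$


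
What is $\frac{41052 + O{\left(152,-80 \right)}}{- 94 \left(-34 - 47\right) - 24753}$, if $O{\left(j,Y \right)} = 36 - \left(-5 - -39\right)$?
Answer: $- \frac{41054}{17139} \approx -2.3954$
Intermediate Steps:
$O{\left(j,Y \right)} = 2$ ($O{\left(j,Y \right)} = 36 - \left(-5 + 39\right) = 36 - 34 = 2$)
$\frac{41052 + O{\left(152,-80 \right)}}{- 94 \left(-34 - 47\right) - 24753} = \frac{41052 + 2}{- 94 \left(-34 - 47\right) - 24753} = \frac{41054}{\left(-94\right) \left(-81\right) - 24753} = \frac{41054}{7614 - 24753} = \frac{41054}{-17139} = 41054 \left(- \frac{1}{17139}\right) = - \frac{41054}{17139}$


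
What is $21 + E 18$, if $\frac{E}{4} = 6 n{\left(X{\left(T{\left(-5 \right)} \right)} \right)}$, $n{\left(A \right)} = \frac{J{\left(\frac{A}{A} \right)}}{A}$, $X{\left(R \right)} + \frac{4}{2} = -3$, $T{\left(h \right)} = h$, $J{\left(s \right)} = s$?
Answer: $- \frac{327}{5} \approx -65.4$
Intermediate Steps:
$X{\left(R \right)} = -5$ ($X{\left(R \right)} = -2 - 3 = -5$)
$n{\left(A \right)} = \frac{1}{A}$ ($n{\left(A \right)} = \frac{A \frac{1}{A}}{A} = 1 \frac{1}{A} = \frac{1}{A}$)
$E = - \frac{24}{5}$ ($E = 4 \frac{6}{-5} = 4 \cdot 6 \left(- \frac{1}{5}\right) = 4 \left(- \frac{6}{5}\right) = - \frac{24}{5} \approx -4.8$)
$21 + E 18 = 21 - \frac{432}{5} = - \frac{327}{5}$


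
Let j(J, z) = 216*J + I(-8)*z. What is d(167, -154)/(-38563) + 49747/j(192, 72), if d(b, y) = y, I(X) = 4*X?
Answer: 274917919/215776512 ≈ 1.2741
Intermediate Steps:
j(J, z) = -32*z + 216*J (j(J, z) = 216*J + (4*(-8))*z = 216*J - 32*z = -32*z + 216*J)
d(167, -154)/(-38563) + 49747/j(192, 72) = -154/(-38563) + 49747/(-32*72 + 216*192) = -154*(-1/38563) + 49747/(-2304 + 41472) = 22/5509 + 49747/39168 = 274917919/215776512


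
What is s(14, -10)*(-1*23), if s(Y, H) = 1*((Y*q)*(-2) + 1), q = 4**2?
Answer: 10281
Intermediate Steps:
q = 16
s(Y, H) = 1 - 32*Y (s(Y, H) = 1*((Y*16)*(-2) + 1) = 1*((16*Y)*(-2) + 1) = 1*(-32*Y + 1) = 1*(1 - 32*Y) = 1 - 32*Y)
s(14, -10)*(-1*23) = (1 - 32*14)*(-1*23) = (1 - 448)*(-23) = -447*(-23) = 10281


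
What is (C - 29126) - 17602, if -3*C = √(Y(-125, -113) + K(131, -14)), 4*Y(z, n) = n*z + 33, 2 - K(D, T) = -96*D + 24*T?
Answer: -46728 - √65814/6 ≈ -46771.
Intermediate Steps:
K(D, T) = 2 - 24*T + 96*D (K(D, T) = 2 - (-96*D + 24*T) = 2 + (-24*T + 96*D) = 2 - 24*T + 96*D)
Y(z, n) = 33/4 + n*z/4 (Y(z, n) = (n*z + 33)/4 = (33 + n*z)/4 = 33/4 + n*z/4)
C = -√65814/6 (C = -√((33/4 + (¼)*(-113)*(-125)) + (2 - 24*(-14) + 96*131))/3 = -√((33/4 + 14125/4) + (2 + 336 + 12576))/3 = -√(7079/2 + 12914)/3 = -√65814/6 ≈ -42.757)
(C - 29126) - 17602 = (-√65814/6 - 29126) - 17602 = (-29126 - √65814/6) - 17602 = -46728 - √65814/6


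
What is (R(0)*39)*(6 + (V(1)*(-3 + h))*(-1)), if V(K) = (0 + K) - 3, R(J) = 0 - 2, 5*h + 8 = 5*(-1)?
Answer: 2028/5 ≈ 405.60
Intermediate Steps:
h = -13/5 (h = -8/5 + (5*(-1))/5 = -8/5 + (⅕)*(-5) = -8/5 - 1 = -13/5 ≈ -2.6000)
R(J) = -2
V(K) = -3 + K (V(K) = K - 3 = -3 + K)
(R(0)*39)*(6 + (V(1)*(-3 + h))*(-1)) = (-2*39)*(6 + ((-3 + 1)*(-3 - 13/5))*(-1)) = -78*(6 - 2*(-28/5)*(-1)) = -78*(6 + (56/5)*(-1)) = -78*(6 - 56/5) = -78*(-26/5) = 2028/5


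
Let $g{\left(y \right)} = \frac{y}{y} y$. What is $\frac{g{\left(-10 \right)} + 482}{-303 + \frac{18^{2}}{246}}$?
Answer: $- \frac{19352}{12369} \approx -1.5646$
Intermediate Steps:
$g{\left(y \right)} = y$ ($g{\left(y \right)} = 1 y = y$)
$\frac{g{\left(-10 \right)} + 482}{-303 + \frac{18^{2}}{246}} = \frac{-10 + 482}{-303 + \frac{18^{2}}{246}} = \frac{472}{-303 + 324 \cdot \frac{1}{246}} = \frac{472}{-303 + \frac{54}{41}} = \frac{472}{- \frac{12369}{41}} = 472 \left(- \frac{41}{12369}\right) = - \frac{19352}{12369}$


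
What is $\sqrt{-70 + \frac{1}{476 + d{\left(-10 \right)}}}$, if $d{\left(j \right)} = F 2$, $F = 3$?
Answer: $\frac{i \sqrt{16262198}}{482} \approx 8.3665 i$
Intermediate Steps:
$d{\left(j \right)} = 6$ ($d{\left(j \right)} = 3 \cdot 2 = 6$)
$\sqrt{-70 + \frac{1}{476 + d{\left(-10 \right)}}} = \sqrt{-70 + \frac{1}{476 + 6}} = \sqrt{-70 + \frac{1}{482}} = \sqrt{- \frac{33739}{482}} = \frac{i \sqrt{16262198}}{482}$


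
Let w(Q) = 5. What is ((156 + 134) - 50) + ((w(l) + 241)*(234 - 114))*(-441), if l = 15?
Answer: -13018080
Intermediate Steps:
((156 + 134) - 50) + ((w(l) + 241)*(234 - 114))*(-441) = ((156 + 134) - 50) + ((5 + 241)*(234 - 114))*(-441) = (290 - 50) + (246*120)*(-441) = 240 + 29520*(-441) = 240 - 13018320 = -13018080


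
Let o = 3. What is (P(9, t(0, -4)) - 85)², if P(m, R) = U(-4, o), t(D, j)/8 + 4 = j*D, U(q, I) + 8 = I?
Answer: 8100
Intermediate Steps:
U(q, I) = -8 + I
t(D, j) = -32 + 8*D*j (t(D, j) = -32 + 8*(j*D) = -32 + 8*(D*j) = -32 + 8*D*j)
P(m, R) = -5 (P(m, R) = -8 + 3 = -5)
(P(9, t(0, -4)) - 85)² = (-5 - 85)² = (-90)² = 8100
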